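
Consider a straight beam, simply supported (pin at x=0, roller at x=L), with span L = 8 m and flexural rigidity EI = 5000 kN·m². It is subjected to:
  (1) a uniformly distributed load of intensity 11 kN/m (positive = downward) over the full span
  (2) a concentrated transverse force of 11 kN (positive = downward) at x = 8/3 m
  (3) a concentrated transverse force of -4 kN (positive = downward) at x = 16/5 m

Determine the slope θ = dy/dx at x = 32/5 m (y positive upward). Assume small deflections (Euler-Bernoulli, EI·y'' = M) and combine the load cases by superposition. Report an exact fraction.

Load 1 — uniform load w=11 kN/m over full span:
  θ_1 = -w(L³-6Lx²+4x³)/(24EI) = -11·(8³-6·8·(32/5)²+4·(32/5)³)/(24·5000) = 2904/78125 rad
Load 2 — point force P=11 kN at a=8/3 m (b=L-a=16/3):
  θ_2 = -Pa(2L²-6Lx+3x²+a²)/(6LEI)  [x>a] = -11·(8/3)·(2·8²-6·8·(32/5)+3·(32/5)²+(8/3)²)/(6·8·5000) = 7612/1265625 rad
Load 3 — point force P=-4 kN at a=16/5 m (b=L-a=24/5):
  θ_3 = -Pa(2L²-6Lx+3x²+a²)/(6LEI)  [x>a] = -(-4)·(16/5)·(2·8²-6·8·(32/5)+3·(32/5)²+(16/5)²)/(6·8·5000) = -192/78125 rad
Superposition: θ = Σ θ_i = 257732/6328125 rad ≈ 0.040728 rad

θ(32/5) = 257732/6328125 rad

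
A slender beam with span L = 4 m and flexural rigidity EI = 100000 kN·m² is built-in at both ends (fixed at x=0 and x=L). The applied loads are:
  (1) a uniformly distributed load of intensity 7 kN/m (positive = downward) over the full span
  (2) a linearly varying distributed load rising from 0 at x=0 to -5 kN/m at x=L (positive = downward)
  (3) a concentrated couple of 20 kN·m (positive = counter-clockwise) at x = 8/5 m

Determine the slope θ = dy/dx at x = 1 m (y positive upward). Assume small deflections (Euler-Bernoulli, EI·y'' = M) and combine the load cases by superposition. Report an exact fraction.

Load 1 — uniform load w=7 kN/m over full span:
  θ_1 = -wx(L-x)(L-2x)/(12EI) = -7·1·(4-1)·(4-2·1)/(12·100000) = -7/200000 rad
Load 2 — triangular load w₀=-5 kN/m (0→w₀ over full span):
  θ_2 = -w₀(2x(L-x)(L-2x)(x+2L)+x²(L-x)²)/(120LEI) = -(-5)·(2·1·(4-1)·(4-2·1)·(1+2·4)+1²·(4-1)²)/(120·4·100000) = 39/3200000 rad
Load 3 — applied couple M₀=20 kN·m at a=8/5 m (b=L-a=12/5):
  θ_3 = (R_Ax²/2 - M_Ax)/EI  [x≤a] with R_A=36/5, M_A=12/5 = ((36/5)·1²/2 - (12/5)·1)/100000 = 3/250000 rad
Superposition: θ = Σ θ_i = -173/16000000 rad ≈ -0.000011 rad

θ(1) = -173/16000000 rad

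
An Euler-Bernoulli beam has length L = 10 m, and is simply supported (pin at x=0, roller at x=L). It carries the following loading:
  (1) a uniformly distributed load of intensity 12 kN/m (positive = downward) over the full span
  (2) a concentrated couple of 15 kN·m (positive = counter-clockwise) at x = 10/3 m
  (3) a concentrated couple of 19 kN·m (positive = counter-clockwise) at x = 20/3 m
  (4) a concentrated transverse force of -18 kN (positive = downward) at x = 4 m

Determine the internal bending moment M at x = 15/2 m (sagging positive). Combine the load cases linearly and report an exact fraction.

M(15/2) = 86 kN·m

Load 1 — uniform load w=12 kN/m over full span:
  M_1 = wx(L-x)/2 = 12·(15/2)·(10-(15/2))/2 = 225/2 kN·m
Load 2 — applied couple M₀=15 kN·m at a=10/3 m (b=L-a=20/3):
  M_2 = M₀x/L - M₀  [x>a] = 15·(15/2)/10 - 15 = -15/4 kN·m
Load 3 — applied couple M₀=19 kN·m at a=20/3 m (b=L-a=10/3):
  M_3 = M₀x/L - M₀  [x>a] = 19·(15/2)/10 - 19 = -19/4 kN·m
Load 4 — point force P=-18 kN at a=4 m (b=L-a=6):
  M_4 = Pa(L-x)/L  [x>a] = (-18)·4·(10-(15/2))/10 = -18 kN·m
Superposition: M = Σ M_i = 86 kN·m ≈ 86.000000 kN·m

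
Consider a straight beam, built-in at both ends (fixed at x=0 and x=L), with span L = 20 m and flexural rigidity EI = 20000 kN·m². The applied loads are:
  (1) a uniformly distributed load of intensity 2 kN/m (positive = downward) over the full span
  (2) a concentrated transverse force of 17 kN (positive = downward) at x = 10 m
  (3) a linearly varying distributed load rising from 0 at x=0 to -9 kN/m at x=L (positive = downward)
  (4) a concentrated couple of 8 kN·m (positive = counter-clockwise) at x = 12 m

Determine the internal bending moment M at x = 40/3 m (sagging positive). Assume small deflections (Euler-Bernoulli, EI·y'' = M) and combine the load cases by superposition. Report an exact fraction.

M(40/3) = -4307/150 kN·m

Load 1 — uniform load w=2 kN/m over full span:
  M_1 = wLx/2 - wL²/12 - wx²/2 = 2·20·(40/3)/2 - 2·20²/12 - 2·(40/3)²/2 = 200/9 kN·m
Load 2 — point force P=17 kN at a=10 m (b=L-a=10):
  M_2 = Pa²(a+3b)(L-x)/L³ - Pa²b/L²  [x>a] = 17·10²·(10+3·10)·(20-(40/3))/20³ - 17·10²·10/20² = 85/6 kN·m
Load 3 — triangular load w₀=-9 kN/m (0→w₀ over full span):
  M_3 = 3w₀Lx/20 - w₀L²/30 - w₀x³/(6L) = 3·(-9)·20·(40/3)/20 - (-9)·20²/30 - (-9)·(40/3)³/(6·20) = -560/9 kN·m
Load 4 — applied couple M₀=8 kN·m at a=12 m (b=L-a=8):
  M_4 = R_Ax - M_A - M₀  [x>a] with R_A=72/125, M_A=64/25 = (72/125)·(40/3) - (64/25) - 8 = -72/25 kN·m
Superposition: M = Σ M_i = -4307/150 kN·m ≈ -28.713333 kN·m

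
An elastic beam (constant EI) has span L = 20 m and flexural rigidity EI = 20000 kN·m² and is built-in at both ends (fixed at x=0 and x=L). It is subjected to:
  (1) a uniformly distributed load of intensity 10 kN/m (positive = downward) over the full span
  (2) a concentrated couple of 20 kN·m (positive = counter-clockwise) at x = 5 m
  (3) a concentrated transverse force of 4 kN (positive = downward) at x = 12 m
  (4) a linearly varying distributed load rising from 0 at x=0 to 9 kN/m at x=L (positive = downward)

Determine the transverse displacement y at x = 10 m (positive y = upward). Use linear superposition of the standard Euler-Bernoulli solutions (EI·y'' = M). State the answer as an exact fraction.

y(10) = -3033/10000 m

Load 1 — uniform load w=10 kN/m over full span:
  y_1 = -wx²(L-x)²/(24EI) = -10·10²·(20-10)²/(24·20000) = -5/24 m
Load 2 — applied couple M₀=20 kN·m at a=5 m (b=L-a=15):
  y_2 = (R_Ax³/6 - M_Ax²/2 - M₀(x-a)²/2)/EI  [x>a] with R_A=9/8, M_A=-15/4 = ((9/8)·10³/6 - (-15/4)·10²/2 - 20·(10-5)²/2)/20000 = 1/160 m
Load 3 — point force P=4 kN at a=12 m (b=L-a=8):
  y_3 = -Pb²x²(3aL-(3a+b)x)/(6L³EI)  [x≤a] = -4·8²·10²·(3·12·20-(3·12+8)·10)/(6·20³·20000) = -14/1875 m
Load 4 — triangular load w₀=9 kN/m (0→w₀ over full span):
  y_4 = -w₀x²(L-x)²(x+2L)/(120LEI) = -9·10²·(20-10)²·(10+2·20)/(120·20·20000) = -3/32 m
Superposition: y = Σ y_i = -3033/10000 m ≈ -0.303300 m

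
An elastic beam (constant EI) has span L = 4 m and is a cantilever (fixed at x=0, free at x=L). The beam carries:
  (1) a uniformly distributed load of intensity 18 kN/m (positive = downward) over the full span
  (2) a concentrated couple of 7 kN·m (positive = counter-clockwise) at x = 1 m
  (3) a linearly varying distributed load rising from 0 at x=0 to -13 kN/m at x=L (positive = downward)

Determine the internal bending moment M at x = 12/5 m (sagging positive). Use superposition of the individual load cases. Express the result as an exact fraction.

M(12/5) = -3232/375 kN·m

Load 1 — uniform load w=18 kN/m over full span:
  M_1 = -w(L-x)²/2 = -18·(4-(12/5))²/2 = -576/25 kN·m
Load 2 — applied couple M₀=7 kN·m at a=1 m (b=L-a=3):
  M_2 = 0  [x>a] = 0 kN·m
Load 3 — triangular load w₀=-13 kN/m (0→w₀ over full span):
  M_3 = w₀Lx/2 - w₀L²/3 - w₀x³/(6L) = (-13)·4·(12/5)/2 - (-13)·4²/3 - (-13)·(12/5)³/(6·4) = 5408/375 kN·m
Superposition: M = Σ M_i = -3232/375 kN·m ≈ -8.618667 kN·m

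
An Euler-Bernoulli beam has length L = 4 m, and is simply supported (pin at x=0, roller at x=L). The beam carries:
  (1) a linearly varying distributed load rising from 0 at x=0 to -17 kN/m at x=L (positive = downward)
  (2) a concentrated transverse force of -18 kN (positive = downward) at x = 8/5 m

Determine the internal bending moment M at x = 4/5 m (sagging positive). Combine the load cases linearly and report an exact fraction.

M(4/5) = -2168/125 kN·m

Load 1 — triangular load w₀=-17 kN/m (0→w₀ over full span):
  M_1 = w₀Lx/6 - w₀x³/(6L) = (-17)·4·(4/5)/6 - (-17)·(4/5)³/(6·4) = -1088/125 kN·m
Load 2 — point force P=-18 kN at a=8/5 m (b=L-a=12/5):
  M_2 = Pbx/L  [x≤a] = (-18)·(12/5)·(4/5)/4 = -216/25 kN·m
Superposition: M = Σ M_i = -2168/125 kN·m ≈ -17.344000 kN·m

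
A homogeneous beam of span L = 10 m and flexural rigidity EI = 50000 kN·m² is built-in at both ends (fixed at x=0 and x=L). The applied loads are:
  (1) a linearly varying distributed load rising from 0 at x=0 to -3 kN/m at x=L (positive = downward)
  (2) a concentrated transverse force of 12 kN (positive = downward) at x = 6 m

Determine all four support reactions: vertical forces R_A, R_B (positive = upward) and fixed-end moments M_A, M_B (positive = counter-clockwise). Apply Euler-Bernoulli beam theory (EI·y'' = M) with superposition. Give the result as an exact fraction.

R_A = -69/250 kN, M_A = 38/25 kN·m, R_B = -681/250 kN, M_B = -57/25 kN·m

Load 1 — triangular load w₀=-3 kN/m (0→w₀ over full span):
  R_A = 3w₀L/20 = 3·(-3)·10/20 = -9/2 kN
  M_A = w₀L²/30 = (-3)·10²/30 = -10 kN·m
  R_B = 7w₀L/20 = 7·(-3)·10/20 = -21/2 kN
  M_B = -w₀L²/20 = -(-3)·10²/20 = 15 kN·m
Load 2 — point force P=12 kN at a=6 m (b=L-a=4):
  R_A = Pb²(3a+b)/L³ = 12·4²·(3·6+4)/10³ = 528/125 kN
  M_A = Pab²/L² = 12·6·4²/10² = 288/25 kN·m
  R_B = Pa²(a+3b)/L³ = 12·6²·(6+3·4)/10³ = 972/125 kN
  M_B = -Pa²b/L² = -12·6²·4/10² = -432/25 kN·m
Superposition: R_A = -69/250 kN, M_A = 38/25 kN·m, R_B = -681/250 kN, M_B = -57/25 kN·m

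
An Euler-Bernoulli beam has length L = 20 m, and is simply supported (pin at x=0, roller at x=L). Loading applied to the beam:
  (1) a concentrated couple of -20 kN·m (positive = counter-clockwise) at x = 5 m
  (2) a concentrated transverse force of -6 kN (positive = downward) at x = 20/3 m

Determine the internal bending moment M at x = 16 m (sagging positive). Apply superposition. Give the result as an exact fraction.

Load 1 — applied couple M₀=-20 kN·m at a=5 m (b=L-a=15):
  M_1 = M₀x/L - M₀  [x>a] = (-20)·16/20 - (-20) = 4 kN·m
Load 2 — point force P=-6 kN at a=20/3 m (b=L-a=40/3):
  M_2 = Pa(L-x)/L  [x>a] = (-6)·(20/3)·(20-16)/20 = -8 kN·m
Superposition: M = Σ M_i = -4 kN·m ≈ -4.000000 kN·m

M(16) = -4 kN·m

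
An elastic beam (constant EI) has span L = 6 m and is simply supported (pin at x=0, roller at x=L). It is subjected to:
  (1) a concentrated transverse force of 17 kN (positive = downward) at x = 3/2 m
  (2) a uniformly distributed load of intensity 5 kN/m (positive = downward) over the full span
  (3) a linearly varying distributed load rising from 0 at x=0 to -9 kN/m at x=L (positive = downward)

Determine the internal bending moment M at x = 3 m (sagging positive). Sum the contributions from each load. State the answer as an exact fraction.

Load 1 — point force P=17 kN at a=3/2 m (b=L-a=9/2):
  M_1 = Pa(L-x)/L  [x>a] = 17·(3/2)·(6-3)/6 = 51/4 kN·m
Load 2 — uniform load w=5 kN/m over full span:
  M_2 = wx(L-x)/2 = 5·3·(6-3)/2 = 45/2 kN·m
Load 3 — triangular load w₀=-9 kN/m (0→w₀ over full span):
  M_3 = w₀Lx/6 - w₀x³/(6L) = (-9)·6·3/6 - (-9)·3³/(6·6) = -81/4 kN·m
Superposition: M = Σ M_i = 15 kN·m ≈ 15.000000 kN·m

M(3) = 15 kN·m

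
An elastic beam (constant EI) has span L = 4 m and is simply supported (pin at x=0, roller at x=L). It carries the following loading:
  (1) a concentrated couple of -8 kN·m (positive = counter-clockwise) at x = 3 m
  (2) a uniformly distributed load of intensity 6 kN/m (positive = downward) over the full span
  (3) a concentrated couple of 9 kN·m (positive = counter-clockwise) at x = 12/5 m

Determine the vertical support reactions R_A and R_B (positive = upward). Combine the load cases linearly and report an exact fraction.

R_A = 49/4 kN, R_B = 47/4 kN

Load 1 — applied couple M₀=-8 kN·m at a=3 m (b=L-a=1):
  R_A = M₀/L = (-8)/4 = -2 kN
  R_B = -M₀/L = -(-8)/4 = 2 kN
Load 2 — uniform load w=6 kN/m over full span:
  R_A = wL/2 = 6·4/2 = 12 kN
  R_B = wL/2 = 6·4/2 = 12 kN
Load 3 — applied couple M₀=9 kN·m at a=12/5 m (b=L-a=8/5):
  R_A = M₀/L = 9/4 kN
  R_B = -M₀/L = -9/4 kN
Superposition: R_A = 49/4 kN, R_B = 47/4 kN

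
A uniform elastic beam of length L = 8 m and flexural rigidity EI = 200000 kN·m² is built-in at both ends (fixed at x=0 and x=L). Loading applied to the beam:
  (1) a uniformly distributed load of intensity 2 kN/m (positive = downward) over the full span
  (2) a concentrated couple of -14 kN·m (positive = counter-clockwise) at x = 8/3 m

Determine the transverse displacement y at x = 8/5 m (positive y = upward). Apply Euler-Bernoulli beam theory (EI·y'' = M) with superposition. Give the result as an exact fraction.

y(8/5) = -908/17578125 m

Load 1 — uniform load w=2 kN/m over full span:
  y_1 = -wx²(L-x)²/(24EI) = -2·(8/5)²·(8-(8/5))²/(24·200000) = -256/5859375 m
Load 2 — applied couple M₀=-14 kN·m at a=8/3 m (b=L-a=16/3):
  y_2 = (R_Ax³/6 - M_Ax²/2)/EI  [x≤a] with R_A=-7/3, M_A=0 = ((-7/3)·(8/5)³/6 - 0·(8/5)²/2)/200000 = -28/3515625 m
Superposition: y = Σ y_i = -908/17578125 m ≈ -0.000052 m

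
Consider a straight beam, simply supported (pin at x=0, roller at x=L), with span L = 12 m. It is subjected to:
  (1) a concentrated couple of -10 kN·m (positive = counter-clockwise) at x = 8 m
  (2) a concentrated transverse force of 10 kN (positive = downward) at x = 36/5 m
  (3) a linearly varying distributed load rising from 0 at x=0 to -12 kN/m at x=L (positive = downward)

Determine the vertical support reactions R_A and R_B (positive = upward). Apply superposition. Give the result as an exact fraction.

R_A = -125/6 kN, R_B = -247/6 kN

Load 1 — applied couple M₀=-10 kN·m at a=8 m (b=L-a=4):
  R_A = M₀/L = (-10)/12 = -5/6 kN
  R_B = -M₀/L = -(-10)/12 = 5/6 kN
Load 2 — point force P=10 kN at a=36/5 m (b=L-a=24/5):
  R_A = Pb/L = 10·(24/5)/12 = 4 kN
  R_B = Pa/L = 10·(36/5)/12 = 6 kN
Load 3 — triangular load w₀=-12 kN/m (0→w₀ over full span):
  R_A = w₀L/6 = (-12)·12/6 = -24 kN
  R_B = w₀L/3 = (-12)·12/3 = -48 kN
Superposition: R_A = -125/6 kN, R_B = -247/6 kN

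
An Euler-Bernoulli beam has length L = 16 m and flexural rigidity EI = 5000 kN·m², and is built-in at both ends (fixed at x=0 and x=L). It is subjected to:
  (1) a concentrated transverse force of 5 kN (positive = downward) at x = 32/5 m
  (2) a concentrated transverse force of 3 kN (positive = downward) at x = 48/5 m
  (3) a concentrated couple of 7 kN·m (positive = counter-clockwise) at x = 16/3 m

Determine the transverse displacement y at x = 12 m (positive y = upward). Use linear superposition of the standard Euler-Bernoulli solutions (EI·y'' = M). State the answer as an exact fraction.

Load 1 — point force P=5 kN at a=32/5 m (b=L-a=48/5):
  y_1 = -Pa²(L-x)²(3bL-(3b+a)(L-x))/(6L³EI)  [x>a] = -5·(32/5)²·(16-12)²·(3·(48/5)·16-(3·(48/5)+(32/5))·(16-12))/(6·16³·5000) = -16/1875 m
Load 2 — point force P=3 kN at a=48/5 m (b=L-a=32/5):
  y_2 = -Pa²(L-x)²(3bL-(3b+a)(L-x))/(6L³EI)  [x>a] = -3·(48/5)²·(16-12)²·(3·(32/5)·16-(3·(32/5)+(48/5))·(16-12))/(6·16³·5000) = -108/15625 m
Load 3 — applied couple M₀=7 kN·m at a=16/3 m (b=L-a=32/3):
  y_3 = (R_Ax³/6 - M_Ax²/2 - M₀(x-a)²/2)/EI  [x>a] with R_A=7/12, M_A=0 = ((7/12)·12³/6 - 0·12²/2 - 7·(12-(16/3))²/2)/5000 = 14/5625 m
Superposition: y = Σ y_i = -1822/140625 m ≈ -0.012956 m

y(12) = -1822/140625 m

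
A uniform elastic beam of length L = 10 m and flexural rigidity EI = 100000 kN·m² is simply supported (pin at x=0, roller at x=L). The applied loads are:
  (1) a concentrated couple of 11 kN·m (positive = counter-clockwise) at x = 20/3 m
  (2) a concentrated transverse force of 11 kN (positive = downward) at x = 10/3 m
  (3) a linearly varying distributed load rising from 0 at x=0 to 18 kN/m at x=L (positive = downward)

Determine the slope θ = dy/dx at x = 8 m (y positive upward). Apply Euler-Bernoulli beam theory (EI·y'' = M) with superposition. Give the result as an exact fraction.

θ(8) = 14503/4050000 rad

Load 1 — applied couple M₀=11 kN·m at a=20/3 m (b=L-a=10/3):
  θ_1 = (M₀x²/(2L)-M₀(x-a)+C₁)/EI  [x>a] with C₁=M₀(3b²-L²)/(6L)=-110/9 = (11·8²/(2·10)-11·(8-(20/3))+(-110/9))/100000 = 187/2250000 rad
Load 2 — point force P=11 kN at a=10/3 m (b=L-a=20/3):
  θ_2 = -Pa(2L²-6Lx+3x²+a²)/(6LEI)  [x>a] = -11·(10/3)·(2·10²-6·10·8+3·8²+(10/3)²)/(6·10·100000) = 1903/4050000 rad
Load 3 — triangular load w₀=18 kN/m (0→w₀ over full span):
  θ_3 = -w₀(7L⁴-30L²x²+15x⁴)/(360LEI) = -18·(7·10⁴-30·10²·8²+15·8⁴)/(360·10·100000) = 757/250000 rad
Superposition: θ = Σ θ_i = 14503/4050000 rad ≈ 0.003581 rad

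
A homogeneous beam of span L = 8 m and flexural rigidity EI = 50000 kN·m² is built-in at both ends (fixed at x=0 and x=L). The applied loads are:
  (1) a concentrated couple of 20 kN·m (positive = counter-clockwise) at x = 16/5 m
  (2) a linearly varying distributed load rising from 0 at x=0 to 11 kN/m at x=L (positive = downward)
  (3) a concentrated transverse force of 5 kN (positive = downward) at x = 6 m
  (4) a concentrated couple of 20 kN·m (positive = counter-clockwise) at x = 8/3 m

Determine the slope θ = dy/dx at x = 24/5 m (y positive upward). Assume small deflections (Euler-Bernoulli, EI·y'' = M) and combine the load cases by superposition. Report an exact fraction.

Load 1 — applied couple M₀=20 kN·m at a=16/5 m (b=L-a=24/5):
  θ_1 = (R_Ax²/2 - M_Ax - M₀(x-a))/EI  [x>a] with R_A=18/5, M_A=12/5 = ((18/5)·(24/5)²/2 - (12/5)·(24/5) - 20·((24/5)-(16/5)))/50000 = -16/390625 rad
Load 2 — triangular load w₀=11 kN/m (0→w₀ over full span):
  θ_2 = -w₀(2x(L-x)(L-2x)(x+2L)+x²(L-x)²)/(120LEI) = -11·(2·(24/5)·(8-(24/5))·(8-2·(24/5))·((24/5)+2·8)+(24/5)²·(8-(24/5))²)/(120·8·50000) = 352/1953125 rad
Load 3 — point force P=5 kN at a=6 m (b=L-a=2):
  θ_3 = -Pb²x(2aL-(3a+b)x)/(2L³EI)  [x≤a] = -5·2²·(24/5)·(2·6·8-(3·6+2)·(24/5))/(2·8³·50000) = 0 rad
Load 4 — applied couple M₀=20 kN·m at a=8/3 m (b=L-a=16/3):
  θ_4 = (R_Ax²/2 - M_Ax - M₀(x-a))/EI  [x>a] with R_A=10/3, M_A=0 = ((10/3)·(24/5)²/2 - 0·(24/5) - 20·((24/5)-(8/3)))/50000 = -4/46875 rad
Superposition: θ = Σ θ_i = 316/5859375 rad ≈ 0.000054 rad

θ(24/5) = 316/5859375 rad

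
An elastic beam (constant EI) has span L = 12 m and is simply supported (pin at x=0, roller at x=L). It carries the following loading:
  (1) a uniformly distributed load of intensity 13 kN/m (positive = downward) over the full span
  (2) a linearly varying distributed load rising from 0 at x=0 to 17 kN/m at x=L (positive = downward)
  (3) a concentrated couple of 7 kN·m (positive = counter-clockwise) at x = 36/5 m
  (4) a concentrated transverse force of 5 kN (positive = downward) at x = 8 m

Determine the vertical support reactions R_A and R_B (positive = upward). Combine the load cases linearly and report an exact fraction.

Load 1 — uniform load w=13 kN/m over full span:
  R_A = wL/2 = 13·12/2 = 78 kN
  R_B = wL/2 = 13·12/2 = 78 kN
Load 2 — triangular load w₀=17 kN/m (0→w₀ over full span):
  R_A = w₀L/6 = 17·12/6 = 34 kN
  R_B = w₀L/3 = 17·12/3 = 68 kN
Load 3 — applied couple M₀=7 kN·m at a=36/5 m (b=L-a=24/5):
  R_A = M₀/L = 7/12 kN
  R_B = -M₀/L = -7/12 kN
Load 4 — point force P=5 kN at a=8 m (b=L-a=4):
  R_A = Pb/L = 5·4/12 = 5/3 kN
  R_B = Pa/L = 5·8/12 = 10/3 kN
Superposition: R_A = 457/4 kN, R_B = 595/4 kN

R_A = 457/4 kN, R_B = 595/4 kN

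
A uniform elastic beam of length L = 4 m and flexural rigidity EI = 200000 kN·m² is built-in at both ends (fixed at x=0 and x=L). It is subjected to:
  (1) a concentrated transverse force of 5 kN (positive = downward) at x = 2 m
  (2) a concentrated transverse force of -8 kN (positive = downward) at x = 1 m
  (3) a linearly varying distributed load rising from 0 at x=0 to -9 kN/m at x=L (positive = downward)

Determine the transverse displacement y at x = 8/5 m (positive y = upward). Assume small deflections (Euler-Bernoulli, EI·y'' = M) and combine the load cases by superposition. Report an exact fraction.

y(8/5) = 30479/2343750000 m

Load 1 — point force P=5 kN at a=2 m (b=L-a=2):
  y_1 = -Pb²x²(3aL-(3a+b)x)/(6L³EI)  [x≤a] = -5·2²·(8/5)²·(3·2·4-(3·2+2)·(8/5))/(6·4³·200000) = -7/937500 m
Load 2 — point force P=-8 kN at a=1 m (b=L-a=3):
  y_2 = -Pa²(L-x)²(3bL-(3b+a)(L-x))/(6L³EI)  [x>a] = -(-8)·1²·(4-(8/5))²·(3·3·4-(3·3+1)·(4-(8/5)))/(6·4³·200000) = 9/1250000 m
Load 3 — triangular load w₀=-9 kN/m (0→w₀ over full span):
  y_3 = -w₀x²(L-x)²(x+2L)/(120LEI) = -(-9)·(8/5)²·(4-(8/5))²·((8/5)+2·4)/(120·4·200000) = 648/48828125 m
Superposition: y = Σ y_i = 30479/2343750000 m ≈ 0.000013 m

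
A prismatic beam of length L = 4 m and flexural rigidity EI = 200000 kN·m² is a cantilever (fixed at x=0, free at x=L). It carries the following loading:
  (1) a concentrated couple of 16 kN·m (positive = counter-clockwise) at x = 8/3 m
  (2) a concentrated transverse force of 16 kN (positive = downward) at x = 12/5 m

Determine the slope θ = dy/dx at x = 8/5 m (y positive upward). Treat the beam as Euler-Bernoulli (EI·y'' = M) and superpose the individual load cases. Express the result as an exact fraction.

θ(8/5) = -6/78125 rad

Load 1 — applied couple M₀=16 kN·m at a=8/3 m (b=L-a=4/3):
  θ_1 = M₀x/EI  [x≤a] = 16·(8/5)/200000 = 2/15625 rad
Load 2 — point force P=16 kN at a=12/5 m (b=L-a=8/5):
  θ_2 = -Px(2a-x)/(2EI)  [x≤a] = -16·(8/5)·(2·(12/5)-(8/5))/(2·200000) = -16/78125 rad
Superposition: θ = Σ θ_i = -6/78125 rad ≈ -0.000077 rad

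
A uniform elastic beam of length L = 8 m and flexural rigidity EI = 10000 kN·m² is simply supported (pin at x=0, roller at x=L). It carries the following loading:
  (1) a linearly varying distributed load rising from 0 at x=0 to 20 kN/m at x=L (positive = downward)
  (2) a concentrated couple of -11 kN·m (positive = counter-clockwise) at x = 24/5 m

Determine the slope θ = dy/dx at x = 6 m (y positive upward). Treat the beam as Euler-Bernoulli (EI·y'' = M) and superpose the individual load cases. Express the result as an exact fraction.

Load 1 — triangular load w₀=20 kN/m (0→w₀ over full span):
  θ_1 = -w₀(7L⁴-30L²x²+15x⁴)/(360LEI) = -20·(7·8⁴-30·8²·6²+15·6⁴)/(360·8·10000) = 1313/90000 rad
Load 2 — applied couple M₀=-11 kN·m at a=24/5 m (b=L-a=16/5):
  θ_2 = (M₀x²/(2L)-M₀(x-a)+C₁)/EI  [x>a] with C₁=M₀(3b²-L²)/(6L)=572/75 = ((-11)·6²/(2·8)-(-11)·(6-(24/5))+(572/75))/10000 = -1177/3000000 rad
Superposition: θ = Σ θ_i = 127769/9000000 rad ≈ 0.014197 rad

θ(6) = 127769/9000000 rad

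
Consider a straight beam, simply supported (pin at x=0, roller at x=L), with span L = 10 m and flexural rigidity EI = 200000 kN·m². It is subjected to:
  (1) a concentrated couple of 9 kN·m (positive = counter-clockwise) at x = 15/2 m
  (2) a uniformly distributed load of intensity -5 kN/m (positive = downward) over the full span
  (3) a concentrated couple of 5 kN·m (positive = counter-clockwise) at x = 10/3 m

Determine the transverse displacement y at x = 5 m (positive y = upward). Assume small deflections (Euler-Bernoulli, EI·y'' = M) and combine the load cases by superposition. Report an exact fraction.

y(5) = 3607/1152000 m

Load 1 — applied couple M₀=9 kN·m at a=15/2 m (b=L-a=5/2):
  y_1 = (M₀x³/(6L)+C₁x)/EI  [x≤a] with C₁=M₀(3b²-L²)/(6L)=-195/16 = (9·5³/(6·10)+(-195/16)·5)/200000 = -27/128000 m
Load 2 — uniform load w=-5 kN/m over full span:
  y_2 = -wx(L³-2Lx²+x³)/(24EI) = -(-5)·5·(10³-2·10·5²+5³)/(24·200000) = 5/1536 m
Load 3 — applied couple M₀=5 kN·m at a=10/3 m (b=L-a=20/3):
  y_3 = (M₀x³/(6L)-M₀(x-a)²/2+C₁x)/EI  [x>a] with C₁=M₀(3b²-L²)/(6L)=25/9 = (5·5³/(6·10)-5·(5-(10/3))²/2+(25/9)·5)/200000 = 1/11520 m
Superposition: y = Σ y_i = 3607/1152000 m ≈ 0.003131 m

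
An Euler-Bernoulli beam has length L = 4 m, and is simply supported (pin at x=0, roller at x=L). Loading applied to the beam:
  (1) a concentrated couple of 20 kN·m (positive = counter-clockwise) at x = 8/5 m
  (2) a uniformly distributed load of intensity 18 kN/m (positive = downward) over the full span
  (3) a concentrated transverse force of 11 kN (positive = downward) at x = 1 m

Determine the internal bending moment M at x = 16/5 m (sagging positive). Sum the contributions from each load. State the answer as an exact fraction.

Load 1 — applied couple M₀=20 kN·m at a=8/5 m (b=L-a=12/5):
  M_1 = M₀x/L - M₀  [x>a] = 20·(16/5)/4 - 20 = -4 kN·m
Load 2 — uniform load w=18 kN/m over full span:
  M_2 = wx(L-x)/2 = 18·(16/5)·(4-(16/5))/2 = 576/25 kN·m
Load 3 — point force P=11 kN at a=1 m (b=L-a=3):
  M_3 = Pa(L-x)/L  [x>a] = 11·1·(4-(16/5))/4 = 11/5 kN·m
Superposition: M = Σ M_i = 531/25 kN·m ≈ 21.240000 kN·m

M(16/5) = 531/25 kN·m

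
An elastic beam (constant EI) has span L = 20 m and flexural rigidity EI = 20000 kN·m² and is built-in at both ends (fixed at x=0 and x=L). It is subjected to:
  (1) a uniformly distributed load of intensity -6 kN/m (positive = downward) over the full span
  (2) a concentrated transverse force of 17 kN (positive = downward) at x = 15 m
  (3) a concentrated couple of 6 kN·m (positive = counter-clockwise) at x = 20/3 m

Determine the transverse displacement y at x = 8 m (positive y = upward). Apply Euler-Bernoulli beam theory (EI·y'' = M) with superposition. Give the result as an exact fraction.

y(8) = 15371/150000 m

Load 1 — uniform load w=-6 kN/m over full span:
  y_1 = -wx²(L-x)²/(24EI) = -(-6)·8²·(20-8)²/(24·20000) = 72/625 m
Load 2 — point force P=17 kN at a=15 m (b=L-a=5):
  y_2 = -Pb²x²(3aL-(3a+b)x)/(6L³EI)  [x≤a] = -17·5²·8²·(3·15·20-(3·15+5)·8)/(6·20³·20000) = -17/1200 m
Load 3 — applied couple M₀=6 kN·m at a=20/3 m (b=L-a=40/3):
  y_3 = (R_Ax³/6 - M_Ax²/2 - M₀(x-a)²/2)/EI  [x>a] with R_A=2/5, M_A=0 = ((2/5)·8³/6 - 0·8²/2 - 6·(8-(20/3))²/2)/20000 = 9/6250 m
Superposition: y = Σ y_i = 15371/150000 m ≈ 0.102473 m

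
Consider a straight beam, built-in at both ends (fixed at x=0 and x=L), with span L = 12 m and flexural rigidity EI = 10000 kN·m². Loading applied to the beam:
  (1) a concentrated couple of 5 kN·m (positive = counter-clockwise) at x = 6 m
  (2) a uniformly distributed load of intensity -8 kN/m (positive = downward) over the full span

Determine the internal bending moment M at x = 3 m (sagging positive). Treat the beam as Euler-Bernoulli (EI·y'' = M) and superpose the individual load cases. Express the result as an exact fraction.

M(3) = -91/8 kN·m

Load 1 — applied couple M₀=5 kN·m at a=6 m (b=L-a=6):
  M_1 = R_Ax - M_A  [x≤a] with R_A=5/8, M_A=5/4 = (5/8)·3 - (5/4) = 5/8 kN·m
Load 2 — uniform load w=-8 kN/m over full span:
  M_2 = wLx/2 - wL²/12 - wx²/2 = (-8)·12·3/2 - (-8)·12²/12 - (-8)·3²/2 = -12 kN·m
Superposition: M = Σ M_i = -91/8 kN·m ≈ -11.375000 kN·m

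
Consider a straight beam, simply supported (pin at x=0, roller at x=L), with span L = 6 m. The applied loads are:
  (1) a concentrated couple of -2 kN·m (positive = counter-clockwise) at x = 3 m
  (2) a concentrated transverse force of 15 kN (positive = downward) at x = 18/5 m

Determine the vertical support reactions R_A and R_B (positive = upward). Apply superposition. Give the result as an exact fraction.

Load 1 — applied couple M₀=-2 kN·m at a=3 m (b=L-a=3):
  R_A = M₀/L = (-2)/6 = -1/3 kN
  R_B = -M₀/L = -(-2)/6 = 1/3 kN
Load 2 — point force P=15 kN at a=18/5 m (b=L-a=12/5):
  R_A = Pb/L = 15·(12/5)/6 = 6 kN
  R_B = Pa/L = 15·(18/5)/6 = 9 kN
Superposition: R_A = 17/3 kN, R_B = 28/3 kN

R_A = 17/3 kN, R_B = 28/3 kN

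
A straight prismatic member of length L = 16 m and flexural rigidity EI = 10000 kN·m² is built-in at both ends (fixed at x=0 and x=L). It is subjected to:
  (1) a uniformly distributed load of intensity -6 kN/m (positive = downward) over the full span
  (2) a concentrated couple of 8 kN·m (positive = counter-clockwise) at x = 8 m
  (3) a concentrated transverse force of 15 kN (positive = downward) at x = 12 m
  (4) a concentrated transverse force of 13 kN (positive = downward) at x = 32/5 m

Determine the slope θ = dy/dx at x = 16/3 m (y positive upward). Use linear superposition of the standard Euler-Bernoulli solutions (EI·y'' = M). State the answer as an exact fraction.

θ(16/3) = 17951/2109375 rad

Load 1 — uniform load w=-6 kN/m over full span:
  θ_1 = -wx(L-x)(L-2x)/(12EI) = -(-6)·(16/3)·(16-(16/3))·(16-2·(16/3))/(12·10000) = 256/16875 rad
Load 2 — applied couple M₀=8 kN·m at a=8 m (b=L-a=8):
  θ_2 = (R_Ax²/2 - M_Ax)/EI  [x≤a] with R_A=3/4, M_A=2 = ((3/4)·(16/3)²/2 - 2·(16/3))/10000 = 0 rad
Load 3 — point force P=15 kN at a=12 m (b=L-a=4):
  θ_3 = -Pb²x(2aL-(3a+b)x)/(2L³EI)  [x≤a] = -15·4²·(16/3)·(2·12·16-(3·12+4)·(16/3))/(2·16³·10000) = -1/375 rad
Load 4 — point force P=13 kN at a=32/5 m (b=L-a=48/5):
  θ_4 = -Pb²x(2aL-(3a+b)x)/(2L³EI)  [x≤a] = -13·(48/5)²·(16/3)·(2·(32/5)·16-(3·(32/5)+(48/5))·(16/3))/(2·16³·10000) = -312/78125 rad
Superposition: θ = Σ θ_i = 17951/2109375 rad ≈ 0.008510 rad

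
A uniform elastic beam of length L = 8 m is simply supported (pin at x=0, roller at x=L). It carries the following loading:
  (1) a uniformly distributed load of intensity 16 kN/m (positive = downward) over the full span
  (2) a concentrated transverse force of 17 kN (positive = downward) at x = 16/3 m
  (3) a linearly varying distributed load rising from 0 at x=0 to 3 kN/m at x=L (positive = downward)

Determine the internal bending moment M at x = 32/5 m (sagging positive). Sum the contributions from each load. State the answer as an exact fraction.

Load 1 — uniform load w=16 kN/m over full span:
  M_1 = wx(L-x)/2 = 16·(32/5)·(8-(32/5))/2 = 2048/25 kN·m
Load 2 — point force P=17 kN at a=16/3 m (b=L-a=8/3):
  M_2 = Pa(L-x)/L  [x>a] = 17·(16/3)·(8-(32/5))/8 = 272/15 kN·m
Load 3 — triangular load w₀=3 kN/m (0→w₀ over full span):
  M_3 = w₀Lx/6 - w₀x³/(6L) = 3·8·(32/5)/6 - 3·(32/5)³/(6·8) = 1152/125 kN·m
Superposition: M = Σ M_i = 40976/375 kN·m ≈ 109.269333 kN·m

M(32/5) = 40976/375 kN·m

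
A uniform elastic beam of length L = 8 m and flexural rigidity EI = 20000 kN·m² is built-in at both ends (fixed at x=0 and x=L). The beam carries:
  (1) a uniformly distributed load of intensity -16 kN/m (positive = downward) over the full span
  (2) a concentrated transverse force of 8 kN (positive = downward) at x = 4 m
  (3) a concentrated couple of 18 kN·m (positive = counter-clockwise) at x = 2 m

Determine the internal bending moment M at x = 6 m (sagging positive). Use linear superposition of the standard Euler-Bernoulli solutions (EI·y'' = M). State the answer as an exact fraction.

M(6) = -485/48 kN·m

Load 1 — uniform load w=-16 kN/m over full span:
  M_1 = wLx/2 - wL²/12 - wx²/2 = (-16)·8·6/2 - (-16)·8²/12 - (-16)·6²/2 = -32/3 kN·m
Load 2 — point force P=8 kN at a=4 m (b=L-a=4):
  M_2 = Pa²(a+3b)(L-x)/L³ - Pa²b/L²  [x>a] = 8·4²·(4+3·4)·(8-6)/8³ - 8·4²·4/8² = 0 kN·m
Load 3 — applied couple M₀=18 kN·m at a=2 m (b=L-a=6):
  M_3 = R_Ax - M_A - M₀  [x>a] with R_A=81/32, M_A=-27/8 = (81/32)·6 - (-27/8) - 18 = 9/16 kN·m
Superposition: M = Σ M_i = -485/48 kN·m ≈ -10.104167 kN·m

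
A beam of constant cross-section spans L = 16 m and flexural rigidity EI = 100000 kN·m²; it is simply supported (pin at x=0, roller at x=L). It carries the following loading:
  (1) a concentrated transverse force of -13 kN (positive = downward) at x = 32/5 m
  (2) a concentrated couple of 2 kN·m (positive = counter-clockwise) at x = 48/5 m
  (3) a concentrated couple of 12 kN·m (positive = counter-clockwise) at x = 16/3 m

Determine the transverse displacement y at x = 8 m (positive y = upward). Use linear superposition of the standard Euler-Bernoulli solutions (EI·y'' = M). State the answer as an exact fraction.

Load 1 — point force P=-13 kN at a=32/5 m (b=L-a=48/5):
  y_1 = -Pa(L-x)(2Lx-a²-x²)/(6LEI)  [x>a] = -(-13)·(32/5)·(16-8)·(2·16·8-(32/5)²-8²)/(6·16·100000) = 12272/1171875 m
Load 2 — applied couple M₀=2 kN·m at a=48/5 m (b=L-a=32/5):
  y_2 = (M₀x³/(6L)+C₁x)/EI  [x≤a] with C₁=M₀(3b²-L²)/(6L)=-208/75 = (2·8³/(6·16)+(-208/75)·8)/100000 = -9/78125 m
Load 3 — applied couple M₀=12 kN·m at a=16/3 m (b=L-a=32/3):
  y_3 = (M₀x³/(6L)-M₀(x-a)²/2+C₁x)/EI  [x>a] with C₁=M₀(3b²-L²)/(6L)=32/3 = (12·8³/(6·16)-12·(8-(16/3))²/2+(32/3)·8)/100000 = 2/1875 m
Superposition: y = Σ y_i = 13387/1171875 m ≈ 0.011424 m

y(8) = 13387/1171875 m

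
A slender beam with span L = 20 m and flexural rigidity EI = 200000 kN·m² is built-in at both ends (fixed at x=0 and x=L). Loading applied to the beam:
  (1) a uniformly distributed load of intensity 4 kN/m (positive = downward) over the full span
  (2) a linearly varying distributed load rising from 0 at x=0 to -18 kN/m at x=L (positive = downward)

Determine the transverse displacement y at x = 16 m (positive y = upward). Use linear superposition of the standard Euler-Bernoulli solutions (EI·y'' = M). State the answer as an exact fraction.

y(16) = 1216/234375 m

Load 1 — uniform load w=4 kN/m over full span:
  y_1 = -wx²(L-x)²/(24EI) = -4·16²·(20-16)²/(24·200000) = -32/9375 m
Load 2 — triangular load w₀=-18 kN/m (0→w₀ over full span):
  y_2 = -w₀x²(L-x)²(x+2L)/(120LEI) = -(-18)·16²·(20-16)²·(16+2·20)/(120·20·200000) = 672/78125 m
Superposition: y = Σ y_i = 1216/234375 m ≈ 0.005188 m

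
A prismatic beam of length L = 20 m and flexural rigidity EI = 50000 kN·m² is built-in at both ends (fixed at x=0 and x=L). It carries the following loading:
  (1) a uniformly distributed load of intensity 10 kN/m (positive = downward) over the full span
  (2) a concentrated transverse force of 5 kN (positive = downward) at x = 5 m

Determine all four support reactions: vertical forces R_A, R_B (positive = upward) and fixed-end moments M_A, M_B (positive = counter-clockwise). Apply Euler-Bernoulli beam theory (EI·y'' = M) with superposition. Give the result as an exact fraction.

Load 1 — uniform load w=10 kN/m over full span:
  R_A = wL/2 = 10·20/2 = 100 kN
  M_A = wL²/12 = 10·20²/12 = 1000/3 kN·m
  R_B = wL/2 = 10·20/2 = 100 kN
  M_B = -wL²/12 = -10·20²/12 = -1000/3 kN·m
Load 2 — point force P=5 kN at a=5 m (b=L-a=15):
  R_A = Pb²(3a+b)/L³ = 5·15²·(3·5+15)/20³ = 135/32 kN
  M_A = Pab²/L² = 5·5·15²/20² = 225/16 kN·m
  R_B = Pa²(a+3b)/L³ = 5·5²·(5+3·15)/20³ = 25/32 kN
  M_B = -Pa²b/L² = -5·5²·15/20² = -75/16 kN·m
Superposition: R_A = 3335/32 kN, M_A = 16675/48 kN·m, R_B = 3225/32 kN, M_B = -16225/48 kN·m

R_A = 3335/32 kN, M_A = 16675/48 kN·m, R_B = 3225/32 kN, M_B = -16225/48 kN·m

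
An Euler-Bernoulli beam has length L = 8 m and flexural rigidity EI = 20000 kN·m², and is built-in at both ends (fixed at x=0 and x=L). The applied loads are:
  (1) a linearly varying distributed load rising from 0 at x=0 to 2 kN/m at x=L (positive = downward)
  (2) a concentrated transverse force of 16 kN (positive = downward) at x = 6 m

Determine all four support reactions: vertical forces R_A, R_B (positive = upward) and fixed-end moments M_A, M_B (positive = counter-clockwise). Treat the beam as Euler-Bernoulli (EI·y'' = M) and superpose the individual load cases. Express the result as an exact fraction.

R_A = 49/10 kN, M_A = 154/15 kN·m, R_B = 191/10 kN, M_B = -122/5 kN·m

Load 1 — triangular load w₀=2 kN/m (0→w₀ over full span):
  R_A = 3w₀L/20 = 3·2·8/20 = 12/5 kN
  M_A = w₀L²/30 = 2·8²/30 = 64/15 kN·m
  R_B = 7w₀L/20 = 7·2·8/20 = 28/5 kN
  M_B = -w₀L²/20 = -2·8²/20 = -32/5 kN·m
Load 2 — point force P=16 kN at a=6 m (b=L-a=2):
  R_A = Pb²(3a+b)/L³ = 16·2²·(3·6+2)/8³ = 5/2 kN
  M_A = Pab²/L² = 16·6·2²/8² = 6 kN·m
  R_B = Pa²(a+3b)/L³ = 16·6²·(6+3·2)/8³ = 27/2 kN
  M_B = -Pa²b/L² = -16·6²·2/8² = -18 kN·m
Superposition: R_A = 49/10 kN, M_A = 154/15 kN·m, R_B = 191/10 kN, M_B = -122/5 kN·m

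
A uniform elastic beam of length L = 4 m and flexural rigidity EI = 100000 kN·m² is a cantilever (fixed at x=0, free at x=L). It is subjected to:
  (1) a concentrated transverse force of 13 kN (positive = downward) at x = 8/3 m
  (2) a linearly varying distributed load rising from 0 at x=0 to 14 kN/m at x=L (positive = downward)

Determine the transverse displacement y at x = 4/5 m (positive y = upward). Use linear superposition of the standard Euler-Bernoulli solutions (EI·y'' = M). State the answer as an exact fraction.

y(4/5) = -46139/146484375 m

Load 1 — point force P=13 kN at a=8/3 m (b=L-a=4/3):
  y_1 = -Px²(3a-x)/(6EI)  [x≤a] = -13·(4/5)²·(3·(8/3)-(4/5))/(6·100000) = -39/390625 m
Load 2 — triangular load w₀=14 kN/m (0→w₀ over full span):
  y_2 = (w₀Lx³/12-w₀L²x²/6-w₀x⁵/(120L))/EI = (14·4·(4/5)³/12-14·4²·(4/5)²/6-14·(4/5)⁵/(120·4))/100000 = -31514/146484375 m
Superposition: y = Σ y_i = -46139/146484375 m ≈ -0.000315 m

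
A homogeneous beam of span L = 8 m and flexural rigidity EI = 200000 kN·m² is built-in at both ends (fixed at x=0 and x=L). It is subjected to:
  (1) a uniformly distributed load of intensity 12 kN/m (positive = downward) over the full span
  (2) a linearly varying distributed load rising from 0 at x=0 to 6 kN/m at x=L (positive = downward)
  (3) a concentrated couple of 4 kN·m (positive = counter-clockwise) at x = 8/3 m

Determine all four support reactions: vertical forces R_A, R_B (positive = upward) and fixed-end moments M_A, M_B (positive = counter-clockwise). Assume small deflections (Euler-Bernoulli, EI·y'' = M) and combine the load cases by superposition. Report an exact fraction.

R_A = 838/15 kN, M_A = 384/5 kN·m, R_B = 962/15 kN, M_B = -1228/15 kN·m

Load 1 — uniform load w=12 kN/m over full span:
  R_A = wL/2 = 12·8/2 = 48 kN
  M_A = wL²/12 = 12·8²/12 = 64 kN·m
  R_B = wL/2 = 12·8/2 = 48 kN
  M_B = -wL²/12 = -12·8²/12 = -64 kN·m
Load 2 — triangular load w₀=6 kN/m (0→w₀ over full span):
  R_A = 3w₀L/20 = 3·6·8/20 = 36/5 kN
  M_A = w₀L²/30 = 6·8²/30 = 64/5 kN·m
  R_B = 7w₀L/20 = 7·6·8/20 = 84/5 kN
  M_B = -w₀L²/20 = -6·8²/20 = -96/5 kN·m
Load 3 — applied couple M₀=4 kN·m at a=8/3 m (b=L-a=16/3):
  R_A = 6M₀ab/L³ = 6·4·(8/3)·(16/3)/8³ = 2/3 kN
  M_A = M₀b(2a-b)/L² = 4·(16/3)·(2·(8/3)-(16/3))/8² = 0 kN·m
  R_B = -6M₀ab/L³ = -6·4·(8/3)·(16/3)/8³ = -2/3 kN
  M_B = M₀a(2b-a)/L² = 4·(8/3)·(2·(16/3)-(8/3))/8² = 4/3 kN·m
Superposition: R_A = 838/15 kN, M_A = 384/5 kN·m, R_B = 962/15 kN, M_B = -1228/15 kN·m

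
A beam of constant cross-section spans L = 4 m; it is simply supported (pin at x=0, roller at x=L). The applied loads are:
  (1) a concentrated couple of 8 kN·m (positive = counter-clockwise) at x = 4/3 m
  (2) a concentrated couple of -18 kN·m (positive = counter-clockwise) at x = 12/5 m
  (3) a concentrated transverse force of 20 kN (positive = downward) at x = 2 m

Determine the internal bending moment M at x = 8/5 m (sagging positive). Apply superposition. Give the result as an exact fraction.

Load 1 — applied couple M₀=8 kN·m at a=4/3 m (b=L-a=8/3):
  M_1 = M₀x/L - M₀  [x>a] = 8·(8/5)/4 - 8 = -24/5 kN·m
Load 2 — applied couple M₀=-18 kN·m at a=12/5 m (b=L-a=8/5):
  M_2 = M₀x/L  [x≤a] = (-18)·(8/5)/4 = -36/5 kN·m
Load 3 — point force P=20 kN at a=2 m (b=L-a=2):
  M_3 = Pbx/L  [x≤a] = 20·2·(8/5)/4 = 16 kN·m
Superposition: M = Σ M_i = 4 kN·m ≈ 4.000000 kN·m

M(8/5) = 4 kN·m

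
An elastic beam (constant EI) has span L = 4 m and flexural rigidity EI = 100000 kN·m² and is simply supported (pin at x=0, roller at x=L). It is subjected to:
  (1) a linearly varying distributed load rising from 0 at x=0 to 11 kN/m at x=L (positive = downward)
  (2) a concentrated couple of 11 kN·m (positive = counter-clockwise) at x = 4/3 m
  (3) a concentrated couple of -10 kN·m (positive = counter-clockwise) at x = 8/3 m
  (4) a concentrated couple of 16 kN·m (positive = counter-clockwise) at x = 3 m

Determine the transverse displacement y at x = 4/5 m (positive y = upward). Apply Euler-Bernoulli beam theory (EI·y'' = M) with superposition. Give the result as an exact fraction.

y(4/5) = -200257/1757812500 m

Load 1 — triangular load w₀=11 kN/m (0→w₀ over full span):
  y_1 = -w₀x(7L⁴-10L²x²+3x⁴)/(360LEI) = -11·(4/5)·(7·4⁴-10·4²·(4/5)²+3·(4/5)⁴)/(360·4·100000) = -15136/146484375 m
Load 2 — applied couple M₀=11 kN·m at a=4/3 m (b=L-a=8/3):
  y_2 = (M₀x³/(6L)+C₁x)/EI  [x≤a] with C₁=M₀(3b²-L²)/(6L)=22/9 = (11·(4/5)³/(6·4)+(22/9)·(4/5))/100000 = 77/3515625 m
Load 3 — applied couple M₀=-10 kN·m at a=8/3 m (b=L-a=4/3):
  y_3 = (M₀x³/(6L)+C₁x)/EI  [x≤a] with C₁=M₀(3b²-L²)/(6L)=40/9 = ((-10)·(4/5)³/(6·4)+(40/9)·(4/5))/100000 = 47/1406250 m
Load 4 — applied couple M₀=16 kN·m at a=3 m (b=L-a=1):
  y_4 = (M₀x³/(6L)+C₁x)/EI  [x≤a] with C₁=M₀(3b²-L²)/(6L)=-26/3 = (16·(4/5)³/(6·4)+(-26/3)·(4/5))/100000 = -103/1562500 m
Superposition: y = Σ y_i = -200257/1757812500 m ≈ -0.000114 m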